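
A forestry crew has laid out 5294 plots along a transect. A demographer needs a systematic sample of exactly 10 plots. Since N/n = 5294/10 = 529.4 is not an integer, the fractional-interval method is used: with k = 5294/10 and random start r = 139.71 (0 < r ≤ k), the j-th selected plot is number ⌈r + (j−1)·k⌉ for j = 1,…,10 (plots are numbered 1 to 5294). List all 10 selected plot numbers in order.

j=1: r + 0k = 139.71 → ⌈·⌉ = 140
j=2: r + 1k = 669.11 → ⌈·⌉ = 670
j=3: r + 2k = 1198.51 → ⌈·⌉ = 1199
j=4: r + 3k = 1727.91 → ⌈·⌉ = 1728
j=5: r + 4k = 2257.31 → ⌈·⌉ = 2258
j=6: r + 5k = 2786.71 → ⌈·⌉ = 2787
j=7: r + 6k = 3316.11 → ⌈·⌉ = 3317
j=8: r + 7k = 3845.51 → ⌈·⌉ = 3846
j=9: r + 8k = 4374.91 → ⌈·⌉ = 4375
j=10: r + 9k = 4904.31 → ⌈·⌉ = 4905

140, 670, 1199, 1728, 2258, 2787, 3317, 3846, 4375, 4905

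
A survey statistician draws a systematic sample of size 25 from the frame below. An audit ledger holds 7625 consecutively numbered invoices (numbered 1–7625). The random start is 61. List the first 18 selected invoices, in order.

k = N/n = 7625/25 = 305
invoice 1: 61
invoice 2: 61 + 305 = 366
invoice 3: 366 + 305 = 671
invoice 4: 671 + 305 = 976
invoice 5: 976 + 305 = 1281
invoice 6: 1281 + 305 = 1586
invoice 7: 1586 + 305 = 1891
invoice 8: 1891 + 305 = 2196
invoice 9: 2196 + 305 = 2501
invoice 10: 2501 + 305 = 2806
invoice 11: 2806 + 305 = 3111
invoice 12: 3111 + 305 = 3416
invoice 13: 3416 + 305 = 3721
invoice 14: 3721 + 305 = 4026
invoice 15: 4026 + 305 = 4331
invoice 16: 4331 + 305 = 4636
invoice 17: 4636 + 305 = 4941
invoice 18: 4941 + 305 = 5246

61, 366, 671, 976, 1281, 1586, 1891, 2196, 2501, 2806, 3111, 3416, 3721, 4026, 4331, 4636, 4941, 5246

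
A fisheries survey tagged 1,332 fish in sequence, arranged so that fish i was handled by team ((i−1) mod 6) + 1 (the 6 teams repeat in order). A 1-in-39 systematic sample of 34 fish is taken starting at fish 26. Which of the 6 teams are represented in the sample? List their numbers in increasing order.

Consecutive selections differ by k = 39, so their team numbers differ by 39 mod 6 = 3.
gcd(39, 6) = 3, so the sample visits 6/3 = 2 distinct residues mod 6.
Start 26 is team 2; the teams hit are 2, 5.

2, 5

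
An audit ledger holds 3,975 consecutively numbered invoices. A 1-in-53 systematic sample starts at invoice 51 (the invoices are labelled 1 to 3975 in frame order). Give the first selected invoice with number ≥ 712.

740

k = 53
Steps past start: ⌈(712 − 51)/53⌉ = ⌈661/53⌉ = 13
Selected invoice: 51 + 13×53 = 740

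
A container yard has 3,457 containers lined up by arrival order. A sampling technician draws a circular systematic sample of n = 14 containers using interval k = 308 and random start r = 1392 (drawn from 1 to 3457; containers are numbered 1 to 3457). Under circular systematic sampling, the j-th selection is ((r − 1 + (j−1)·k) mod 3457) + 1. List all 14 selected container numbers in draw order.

Selection 1: 1392
Selection 2: 1392 + 308 = 1700
Selection 3: 1700 + 308 = 2008
Selection 4: 2008 + 308 = 2316
Selection 5: 2316 + 308 = 2624
Selection 6: 2624 + 308 = 2932
Selection 7: 2932 + 308 = 3240
Selection 8: 3240 + 308 = 3548 → 3548 − 3457 = 91
Selection 9: 91 + 308 = 399
Selection 10: 399 + 308 = 707
Selection 11: 707 + 308 = 1015
Selection 12: 1015 + 308 = 1323
Selection 13: 1323 + 308 = 1631
Selection 14: 1631 + 308 = 1939

1392, 1700, 2008, 2316, 2624, 2932, 3240, 91, 399, 707, 1015, 1323, 1631, 1939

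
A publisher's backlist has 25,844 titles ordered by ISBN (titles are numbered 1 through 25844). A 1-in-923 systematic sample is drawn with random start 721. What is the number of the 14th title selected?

k = 923
14th selection = r + (14−1)·k = 721 + 13×923 = 721 + 11999 = 12720

12720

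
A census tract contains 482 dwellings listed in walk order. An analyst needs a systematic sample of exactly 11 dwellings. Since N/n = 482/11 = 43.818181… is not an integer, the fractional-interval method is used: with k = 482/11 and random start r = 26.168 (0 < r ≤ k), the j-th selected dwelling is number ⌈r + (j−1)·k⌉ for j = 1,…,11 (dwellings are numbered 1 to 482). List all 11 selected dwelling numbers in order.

j=1: r + 0k = 26.168 → ⌈·⌉ = 27
j=2: r + 1k = 69.986181… → ⌈·⌉ = 70
j=3: r + 2k = 113.804363… → ⌈·⌉ = 114
j=4: r + 3k = 157.622545… → ⌈·⌉ = 158
j=5: r + 4k = 201.440727… → ⌈·⌉ = 202
j=6: r + 5k = 245.258909… → ⌈·⌉ = 246
j=7: r + 6k = 289.077090… → ⌈·⌉ = 290
j=8: r + 7k = 332.895272… → ⌈·⌉ = 333
j=9: r + 8k = 376.713454… → ⌈·⌉ = 377
j=10: r + 9k = 420.531636… → ⌈·⌉ = 421
j=11: r + 10k = 464.349818… → ⌈·⌉ = 465

27, 70, 114, 158, 202, 246, 290, 333, 377, 421, 465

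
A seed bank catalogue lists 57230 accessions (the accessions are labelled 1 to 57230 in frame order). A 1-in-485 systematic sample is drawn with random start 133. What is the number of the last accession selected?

k = 485
118th selection = r + (118−1)·k = 133 + 117×485 = 133 + 56745 = 56878

56878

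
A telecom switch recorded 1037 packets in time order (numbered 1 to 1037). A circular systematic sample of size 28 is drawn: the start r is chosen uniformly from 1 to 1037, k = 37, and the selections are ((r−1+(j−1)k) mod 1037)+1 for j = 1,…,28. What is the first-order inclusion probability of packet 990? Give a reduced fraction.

For each position j, as r ranges over 1…1037 the j-th selection hits every packet exactly once, so packet 990 is selected for exactly 28 of the 1037 starts.
Inclusion probability = 28/1037.

28/1037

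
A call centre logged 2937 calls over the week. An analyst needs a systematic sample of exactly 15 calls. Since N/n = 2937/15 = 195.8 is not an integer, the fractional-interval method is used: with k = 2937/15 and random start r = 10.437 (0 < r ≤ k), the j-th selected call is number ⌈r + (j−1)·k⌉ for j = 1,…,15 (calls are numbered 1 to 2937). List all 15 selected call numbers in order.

11, 207, 403, 598, 794, 990, 1186, 1382, 1577, 1773, 1969, 2165, 2361, 2556, 2752

j=1: r + 0k = 10.437 → ⌈·⌉ = 11
j=2: r + 1k = 206.237 → ⌈·⌉ = 207
j=3: r + 2k = 402.037 → ⌈·⌉ = 403
j=4: r + 3k = 597.837 → ⌈·⌉ = 598
j=5: r + 4k = 793.637 → ⌈·⌉ = 794
j=6: r + 5k = 989.437 → ⌈·⌉ = 990
j=7: r + 6k = 1185.237 → ⌈·⌉ = 1186
j=8: r + 7k = 1381.037 → ⌈·⌉ = 1382
j=9: r + 8k = 1576.837 → ⌈·⌉ = 1577
j=10: r + 9k = 1772.637 → ⌈·⌉ = 1773
j=11: r + 10k = 1968.437 → ⌈·⌉ = 1969
j=12: r + 11k = 2164.237 → ⌈·⌉ = 2165
j=13: r + 12k = 2360.037 → ⌈·⌉ = 2361
j=14: r + 13k = 2555.837 → ⌈·⌉ = 2556
j=15: r + 14k = 2751.637 → ⌈·⌉ = 2752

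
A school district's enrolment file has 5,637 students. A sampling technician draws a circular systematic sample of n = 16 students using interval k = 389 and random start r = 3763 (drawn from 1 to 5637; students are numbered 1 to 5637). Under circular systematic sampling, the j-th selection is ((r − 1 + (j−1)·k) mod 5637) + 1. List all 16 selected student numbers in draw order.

Selection 1: 3763
Selection 2: 3763 + 389 = 4152
Selection 3: 4152 + 389 = 4541
Selection 4: 4541 + 389 = 4930
Selection 5: 4930 + 389 = 5319
Selection 6: 5319 + 389 = 5708 → 5708 − 5637 = 71
Selection 7: 71 + 389 = 460
Selection 8: 460 + 389 = 849
Selection 9: 849 + 389 = 1238
Selection 10: 1238 + 389 = 1627
Selection 11: 1627 + 389 = 2016
Selection 12: 2016 + 389 = 2405
Selection 13: 2405 + 389 = 2794
Selection 14: 2794 + 389 = 3183
Selection 15: 3183 + 389 = 3572
Selection 16: 3572 + 389 = 3961

3763, 4152, 4541, 4930, 5319, 71, 460, 849, 1238, 1627, 2016, 2405, 2794, 3183, 3572, 3961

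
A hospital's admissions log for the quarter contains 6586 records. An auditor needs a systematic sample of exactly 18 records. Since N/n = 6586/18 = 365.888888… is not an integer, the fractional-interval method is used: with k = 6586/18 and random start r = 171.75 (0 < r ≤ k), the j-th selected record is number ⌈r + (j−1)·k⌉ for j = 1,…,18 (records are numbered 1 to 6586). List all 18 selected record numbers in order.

j=1: r + 0k = 171.75 → ⌈·⌉ = 172
j=2: r + 1k = 537.638888… → ⌈·⌉ = 538
j=3: r + 2k = 903.527777… → ⌈·⌉ = 904
j=4: r + 3k = 1269.416666… → ⌈·⌉ = 1270
j=5: r + 4k = 1635.305555… → ⌈·⌉ = 1636
j=6: r + 5k = 2001.194444… → ⌈·⌉ = 2002
j=7: r + 6k = 2367.083333… → ⌈·⌉ = 2368
j=8: r + 7k = 2732.972222… → ⌈·⌉ = 2733
j=9: r + 8k = 3098.861111… → ⌈·⌉ = 3099
j=10: r + 9k = 3464.75 → ⌈·⌉ = 3465
j=11: r + 10k = 3830.638888… → ⌈·⌉ = 3831
j=12: r + 11k = 4196.527777… → ⌈·⌉ = 4197
j=13: r + 12k = 4562.416666… → ⌈·⌉ = 4563
j=14: r + 13k = 4928.305555… → ⌈·⌉ = 4929
j=15: r + 14k = 5294.194444… → ⌈·⌉ = 5295
j=16: r + 15k = 5660.083333… → ⌈·⌉ = 5661
j=17: r + 16k = 6025.972222… → ⌈·⌉ = 6026
j=18: r + 17k = 6391.861111… → ⌈·⌉ = 6392

172, 538, 904, 1270, 1636, 2002, 2368, 2733, 3099, 3465, 3831, 4197, 4563, 4929, 5295, 5661, 6026, 6392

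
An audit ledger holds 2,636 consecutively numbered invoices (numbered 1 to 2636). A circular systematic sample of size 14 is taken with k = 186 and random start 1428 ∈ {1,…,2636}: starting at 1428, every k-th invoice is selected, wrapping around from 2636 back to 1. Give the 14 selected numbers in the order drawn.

Selection 1: 1428
Selection 2: 1428 + 186 = 1614
Selection 3: 1614 + 186 = 1800
Selection 4: 1800 + 186 = 1986
Selection 5: 1986 + 186 = 2172
Selection 6: 2172 + 186 = 2358
Selection 7: 2358 + 186 = 2544
Selection 8: 2544 + 186 = 2730 → 2730 − 2636 = 94
Selection 9: 94 + 186 = 280
Selection 10: 280 + 186 = 466
Selection 11: 466 + 186 = 652
Selection 12: 652 + 186 = 838
Selection 13: 838 + 186 = 1024
Selection 14: 1024 + 186 = 1210

1428, 1614, 1800, 1986, 2172, 2358, 2544, 94, 280, 466, 652, 838, 1024, 1210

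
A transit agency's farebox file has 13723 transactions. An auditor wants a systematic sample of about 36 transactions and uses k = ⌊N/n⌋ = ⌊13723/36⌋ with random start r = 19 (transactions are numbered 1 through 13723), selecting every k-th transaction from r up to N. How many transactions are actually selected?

36

k = ⌊13723/36⌋ = 381
Achieved size = ⌊(13723 − 19)/381⌋ + 1 = ⌊13704/381⌋ + 1 = 35 + 1 = 36
(last selection: 19 + 35×381 = 13354 ≤ 13723; next would be 13735 > 13723)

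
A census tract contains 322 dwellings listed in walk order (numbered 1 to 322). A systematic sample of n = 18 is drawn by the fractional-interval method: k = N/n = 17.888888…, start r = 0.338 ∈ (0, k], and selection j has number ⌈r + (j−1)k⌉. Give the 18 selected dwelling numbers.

1, 19, 37, 55, 72, 90, 108, 126, 144, 162, 180, 198, 216, 233, 251, 269, 287, 305

j=1: r + 0k = 0.338 → ⌈·⌉ = 1
j=2: r + 1k = 18.226888… → ⌈·⌉ = 19
j=3: r + 2k = 36.115777… → ⌈·⌉ = 37
j=4: r + 3k = 54.004666… → ⌈·⌉ = 55
j=5: r + 4k = 71.893555… → ⌈·⌉ = 72
j=6: r + 5k = 89.782444… → ⌈·⌉ = 90
j=7: r + 6k = 107.671333… → ⌈·⌉ = 108
j=8: r + 7k = 125.560222… → ⌈·⌉ = 126
j=9: r + 8k = 143.449111… → ⌈·⌉ = 144
j=10: r + 9k = 161.338 → ⌈·⌉ = 162
j=11: r + 10k = 179.226888… → ⌈·⌉ = 180
j=12: r + 11k = 197.115777… → ⌈·⌉ = 198
j=13: r + 12k = 215.004666… → ⌈·⌉ = 216
j=14: r + 13k = 232.893555… → ⌈·⌉ = 233
j=15: r + 14k = 250.782444… → ⌈·⌉ = 251
j=16: r + 15k = 268.671333… → ⌈·⌉ = 269
j=17: r + 16k = 286.560222… → ⌈·⌉ = 287
j=18: r + 17k = 304.449111… → ⌈·⌉ = 305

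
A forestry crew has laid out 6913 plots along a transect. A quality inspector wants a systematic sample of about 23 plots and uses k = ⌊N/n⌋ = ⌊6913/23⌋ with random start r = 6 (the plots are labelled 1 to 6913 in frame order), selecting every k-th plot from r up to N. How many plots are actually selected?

24

k = ⌊6913/23⌋ = 300
Achieved size = ⌊(6913 − 6)/300⌋ + 1 = ⌊6907/300⌋ + 1 = 23 + 1 = 24
(last selection: 6 + 23×300 = 6906 ≤ 6913; next would be 7206 > 6913)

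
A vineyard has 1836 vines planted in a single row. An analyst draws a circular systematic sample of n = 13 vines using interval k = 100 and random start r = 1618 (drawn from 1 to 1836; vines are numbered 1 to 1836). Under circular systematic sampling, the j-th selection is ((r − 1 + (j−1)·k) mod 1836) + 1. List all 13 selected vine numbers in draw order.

Selection 1: 1618
Selection 2: 1618 + 100 = 1718
Selection 3: 1718 + 100 = 1818
Selection 4: 1818 + 100 = 1918 → 1918 − 1836 = 82
Selection 5: 82 + 100 = 182
Selection 6: 182 + 100 = 282
Selection 7: 282 + 100 = 382
Selection 8: 382 + 100 = 482
Selection 9: 482 + 100 = 582
Selection 10: 582 + 100 = 682
Selection 11: 682 + 100 = 782
Selection 12: 782 + 100 = 882
Selection 13: 882 + 100 = 982

1618, 1718, 1818, 82, 182, 282, 382, 482, 582, 682, 782, 882, 982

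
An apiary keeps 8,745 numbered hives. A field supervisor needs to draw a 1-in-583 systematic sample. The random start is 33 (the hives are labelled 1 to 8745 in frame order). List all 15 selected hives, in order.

33, 616, 1199, 1782, 2365, 2948, 3531, 4114, 4697, 5280, 5863, 6446, 7029, 7612, 8195

hive 1: 33
hive 2: 33 + 583 = 616
hive 3: 616 + 583 = 1199
hive 4: 1199 + 583 = 1782
hive 5: 1782 + 583 = 2365
hive 6: 2365 + 583 = 2948
hive 7: 2948 + 583 = 3531
hive 8: 3531 + 583 = 4114
hive 9: 4114 + 583 = 4697
hive 10: 4697 + 583 = 5280
hive 11: 5280 + 583 = 5863
hive 12: 5863 + 583 = 6446
hive 13: 6446 + 583 = 7029
hive 14: 7029 + 583 = 7612
hive 15: 7612 + 583 = 8195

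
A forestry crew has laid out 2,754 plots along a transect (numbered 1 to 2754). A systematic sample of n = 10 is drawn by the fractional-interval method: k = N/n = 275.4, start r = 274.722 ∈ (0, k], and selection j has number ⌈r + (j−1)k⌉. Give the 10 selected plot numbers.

j=1: r + 0k = 274.722 → ⌈·⌉ = 275
j=2: r + 1k = 550.122 → ⌈·⌉ = 551
j=3: r + 2k = 825.522 → ⌈·⌉ = 826
j=4: r + 3k = 1100.922 → ⌈·⌉ = 1101
j=5: r + 4k = 1376.322 → ⌈·⌉ = 1377
j=6: r + 5k = 1651.722 → ⌈·⌉ = 1652
j=7: r + 6k = 1927.122 → ⌈·⌉ = 1928
j=8: r + 7k = 2202.522 → ⌈·⌉ = 2203
j=9: r + 8k = 2477.922 → ⌈·⌉ = 2478
j=10: r + 9k = 2753.322 → ⌈·⌉ = 2754

275, 551, 826, 1101, 1377, 1652, 1928, 2203, 2478, 2754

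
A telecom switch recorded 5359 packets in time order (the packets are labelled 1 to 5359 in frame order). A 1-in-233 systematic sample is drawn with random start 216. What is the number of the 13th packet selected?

k = 233
13th selection = r + (13−1)·k = 216 + 12×233 = 216 + 2796 = 3012

3012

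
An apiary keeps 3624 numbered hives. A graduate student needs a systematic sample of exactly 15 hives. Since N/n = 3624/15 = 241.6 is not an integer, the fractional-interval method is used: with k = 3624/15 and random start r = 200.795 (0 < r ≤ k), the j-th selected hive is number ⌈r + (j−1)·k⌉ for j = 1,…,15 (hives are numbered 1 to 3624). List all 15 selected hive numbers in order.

j=1: r + 0k = 200.795 → ⌈·⌉ = 201
j=2: r + 1k = 442.395 → ⌈·⌉ = 443
j=3: r + 2k = 683.995 → ⌈·⌉ = 684
j=4: r + 3k = 925.595 → ⌈·⌉ = 926
j=5: r + 4k = 1167.195 → ⌈·⌉ = 1168
j=6: r + 5k = 1408.795 → ⌈·⌉ = 1409
j=7: r + 6k = 1650.395 → ⌈·⌉ = 1651
j=8: r + 7k = 1891.995 → ⌈·⌉ = 1892
j=9: r + 8k = 2133.595 → ⌈·⌉ = 2134
j=10: r + 9k = 2375.195 → ⌈·⌉ = 2376
j=11: r + 10k = 2616.795 → ⌈·⌉ = 2617
j=12: r + 11k = 2858.395 → ⌈·⌉ = 2859
j=13: r + 12k = 3099.995 → ⌈·⌉ = 3100
j=14: r + 13k = 3341.595 → ⌈·⌉ = 3342
j=15: r + 14k = 3583.195 → ⌈·⌉ = 3584

201, 443, 684, 926, 1168, 1409, 1651, 1892, 2134, 2376, 2617, 2859, 3100, 3342, 3584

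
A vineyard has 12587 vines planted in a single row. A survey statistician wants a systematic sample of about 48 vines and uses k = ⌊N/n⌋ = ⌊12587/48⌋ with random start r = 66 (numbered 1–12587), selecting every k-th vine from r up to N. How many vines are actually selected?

48

k = ⌊12587/48⌋ = 262
Achieved size = ⌊(12587 − 66)/262⌋ + 1 = ⌊12521/262⌋ + 1 = 47 + 1 = 48
(last selection: 66 + 47×262 = 12380 ≤ 12587; next would be 12642 > 12587)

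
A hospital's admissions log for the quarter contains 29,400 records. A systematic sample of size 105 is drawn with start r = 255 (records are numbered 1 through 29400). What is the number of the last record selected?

29375

k = 29400/105 = 280
105th selection = r + (105−1)·k = 255 + 104×280 = 255 + 29120 = 29375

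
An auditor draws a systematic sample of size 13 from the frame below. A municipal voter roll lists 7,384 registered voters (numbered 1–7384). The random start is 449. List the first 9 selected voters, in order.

k = N/n = 7384/13 = 568
voter 1: 449
voter 2: 449 + 568 = 1017
voter 3: 1017 + 568 = 1585
voter 4: 1585 + 568 = 2153
voter 5: 2153 + 568 = 2721
voter 6: 2721 + 568 = 3289
voter 7: 3289 + 568 = 3857
voter 8: 3857 + 568 = 4425
voter 9: 4425 + 568 = 4993

449, 1017, 1585, 2153, 2721, 3289, 3857, 4425, 4993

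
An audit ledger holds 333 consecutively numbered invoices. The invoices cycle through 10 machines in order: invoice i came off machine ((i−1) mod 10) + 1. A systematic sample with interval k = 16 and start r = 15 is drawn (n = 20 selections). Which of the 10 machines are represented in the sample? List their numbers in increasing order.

1, 3, 5, 7, 9

Consecutive selections differ by k = 16, so their machine numbers differ by 16 mod 10 = 6.
gcd(16, 10) = 2, so the sample visits 10/2 = 5 distinct residues mod 10.
Start 15 is machine 5; the machines hit are 1, 3, 5, 7, 9.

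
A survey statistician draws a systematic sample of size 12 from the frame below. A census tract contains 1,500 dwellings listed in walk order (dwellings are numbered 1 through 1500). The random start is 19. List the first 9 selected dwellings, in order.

k = N/n = 1500/12 = 125
dwelling 1: 19
dwelling 2: 19 + 125 = 144
dwelling 3: 144 + 125 = 269
dwelling 4: 269 + 125 = 394
dwelling 5: 394 + 125 = 519
dwelling 6: 519 + 125 = 644
dwelling 7: 644 + 125 = 769
dwelling 8: 769 + 125 = 894
dwelling 9: 894 + 125 = 1019

19, 144, 269, 394, 519, 644, 769, 894, 1019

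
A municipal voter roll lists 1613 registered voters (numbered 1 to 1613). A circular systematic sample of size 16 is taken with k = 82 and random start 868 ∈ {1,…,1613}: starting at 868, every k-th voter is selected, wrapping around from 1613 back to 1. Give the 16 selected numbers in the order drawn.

Selection 1: 868
Selection 2: 868 + 82 = 950
Selection 3: 950 + 82 = 1032
Selection 4: 1032 + 82 = 1114
Selection 5: 1114 + 82 = 1196
Selection 6: 1196 + 82 = 1278
Selection 7: 1278 + 82 = 1360
Selection 8: 1360 + 82 = 1442
Selection 9: 1442 + 82 = 1524
Selection 10: 1524 + 82 = 1606
Selection 11: 1606 + 82 = 1688 → 1688 − 1613 = 75
Selection 12: 75 + 82 = 157
Selection 13: 157 + 82 = 239
Selection 14: 239 + 82 = 321
Selection 15: 321 + 82 = 403
Selection 16: 403 + 82 = 485

868, 950, 1032, 1114, 1196, 1278, 1360, 1442, 1524, 1606, 75, 157, 239, 321, 403, 485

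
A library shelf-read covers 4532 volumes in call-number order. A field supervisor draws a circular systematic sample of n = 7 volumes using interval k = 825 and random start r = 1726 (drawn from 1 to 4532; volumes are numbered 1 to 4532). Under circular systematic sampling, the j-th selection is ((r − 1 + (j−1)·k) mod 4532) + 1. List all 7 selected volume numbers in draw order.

1726, 2551, 3376, 4201, 494, 1319, 2144

Selection 1: 1726
Selection 2: 1726 + 825 = 2551
Selection 3: 2551 + 825 = 3376
Selection 4: 3376 + 825 = 4201
Selection 5: 4201 + 825 = 5026 → 5026 − 4532 = 494
Selection 6: 494 + 825 = 1319
Selection 7: 1319 + 825 = 2144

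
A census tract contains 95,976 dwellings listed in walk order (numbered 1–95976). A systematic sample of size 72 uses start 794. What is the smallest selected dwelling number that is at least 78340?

79441

k = 95976/72 = 1333
Steps past start: ⌈(78340 − 794)/1333⌉ = ⌈77546/1333⌉ = 59
Selected dwelling: 794 + 59×1333 = 79441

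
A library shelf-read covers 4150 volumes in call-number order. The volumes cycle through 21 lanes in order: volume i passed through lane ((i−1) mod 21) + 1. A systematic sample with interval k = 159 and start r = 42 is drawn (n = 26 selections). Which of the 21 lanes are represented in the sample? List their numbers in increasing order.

Consecutive selections differ by k = 159, so their lane numbers differ by 159 mod 21 = 12.
gcd(159, 21) = 3, so the sample visits 21/3 = 7 distinct residues mod 21.
Start 42 is lane 21; the lanes hit are 3, 6, 9, 12, 15, 18, 21.

3, 6, 9, 12, 15, 18, 21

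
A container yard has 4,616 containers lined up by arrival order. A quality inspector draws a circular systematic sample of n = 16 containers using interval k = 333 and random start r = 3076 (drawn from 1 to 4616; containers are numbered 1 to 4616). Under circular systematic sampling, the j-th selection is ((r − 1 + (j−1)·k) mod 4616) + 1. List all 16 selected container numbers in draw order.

Selection 1: 3076
Selection 2: 3076 + 333 = 3409
Selection 3: 3409 + 333 = 3742
Selection 4: 3742 + 333 = 4075
Selection 5: 4075 + 333 = 4408
Selection 6: 4408 + 333 = 4741 → 4741 − 4616 = 125
Selection 7: 125 + 333 = 458
Selection 8: 458 + 333 = 791
Selection 9: 791 + 333 = 1124
Selection 10: 1124 + 333 = 1457
Selection 11: 1457 + 333 = 1790
Selection 12: 1790 + 333 = 2123
Selection 13: 2123 + 333 = 2456
Selection 14: 2456 + 333 = 2789
Selection 15: 2789 + 333 = 3122
Selection 16: 3122 + 333 = 3455

3076, 3409, 3742, 4075, 4408, 125, 458, 791, 1124, 1457, 1790, 2123, 2456, 2789, 3122, 3455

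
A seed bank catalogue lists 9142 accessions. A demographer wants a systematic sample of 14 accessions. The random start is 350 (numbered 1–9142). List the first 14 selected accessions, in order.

350, 1003, 1656, 2309, 2962, 3615, 4268, 4921, 5574, 6227, 6880, 7533, 8186, 8839

k = N/n = 9142/14 = 653
accession 1: 350
accession 2: 350 + 653 = 1003
accession 3: 1003 + 653 = 1656
accession 4: 1656 + 653 = 2309
accession 5: 2309 + 653 = 2962
accession 6: 2962 + 653 = 3615
accession 7: 3615 + 653 = 4268
accession 8: 4268 + 653 = 4921
accession 9: 4921 + 653 = 5574
accession 10: 5574 + 653 = 6227
accession 11: 6227 + 653 = 6880
accession 12: 6880 + 653 = 7533
accession 13: 7533 + 653 = 8186
accession 14: 8186 + 653 = 8839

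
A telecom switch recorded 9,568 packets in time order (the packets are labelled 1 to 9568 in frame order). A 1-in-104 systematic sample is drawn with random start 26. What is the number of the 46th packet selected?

k = 104
46th selection = r + (46−1)·k = 26 + 45×104 = 26 + 4680 = 4706

4706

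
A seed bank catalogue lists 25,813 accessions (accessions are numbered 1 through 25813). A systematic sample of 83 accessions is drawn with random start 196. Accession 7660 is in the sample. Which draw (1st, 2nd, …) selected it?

25

k = 25813/83 = 311
position = (7660 − 196)/311 + 1 = 7464/311 + 1 = 24 + 1 = 25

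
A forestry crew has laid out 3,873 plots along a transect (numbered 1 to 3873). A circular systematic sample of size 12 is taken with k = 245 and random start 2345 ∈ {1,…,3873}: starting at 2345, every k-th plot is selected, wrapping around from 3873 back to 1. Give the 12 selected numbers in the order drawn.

Selection 1: 2345
Selection 2: 2345 + 245 = 2590
Selection 3: 2590 + 245 = 2835
Selection 4: 2835 + 245 = 3080
Selection 5: 3080 + 245 = 3325
Selection 6: 3325 + 245 = 3570
Selection 7: 3570 + 245 = 3815
Selection 8: 3815 + 245 = 4060 → 4060 − 3873 = 187
Selection 9: 187 + 245 = 432
Selection 10: 432 + 245 = 677
Selection 11: 677 + 245 = 922
Selection 12: 922 + 245 = 1167

2345, 2590, 2835, 3080, 3325, 3570, 3815, 187, 432, 677, 922, 1167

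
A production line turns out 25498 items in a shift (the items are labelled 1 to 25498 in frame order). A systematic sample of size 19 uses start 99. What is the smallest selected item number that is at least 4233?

k = 25498/19 = 1342
Steps past start: ⌈(4233 − 99)/1342⌉ = ⌈4134/1342⌉ = 4
Selected item: 99 + 4×1342 = 5467

5467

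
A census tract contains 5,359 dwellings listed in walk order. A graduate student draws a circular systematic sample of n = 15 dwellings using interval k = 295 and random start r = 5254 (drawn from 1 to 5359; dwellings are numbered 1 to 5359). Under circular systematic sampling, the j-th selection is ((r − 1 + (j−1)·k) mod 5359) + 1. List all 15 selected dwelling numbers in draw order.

Selection 1: 5254
Selection 2: 5254 + 295 = 5549 → 5549 − 5359 = 190
Selection 3: 190 + 295 = 485
Selection 4: 485 + 295 = 780
Selection 5: 780 + 295 = 1075
Selection 6: 1075 + 295 = 1370
Selection 7: 1370 + 295 = 1665
Selection 8: 1665 + 295 = 1960
Selection 9: 1960 + 295 = 2255
Selection 10: 2255 + 295 = 2550
Selection 11: 2550 + 295 = 2845
Selection 12: 2845 + 295 = 3140
Selection 13: 3140 + 295 = 3435
Selection 14: 3435 + 295 = 3730
Selection 15: 3730 + 295 = 4025

5254, 190, 485, 780, 1075, 1370, 1665, 1960, 2255, 2550, 2845, 3140, 3435, 3730, 4025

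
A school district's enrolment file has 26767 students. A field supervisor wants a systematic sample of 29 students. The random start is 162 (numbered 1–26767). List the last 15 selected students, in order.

k = N/n = 26767/29 = 923
15th selection = 162 + 14×923 = 13084
16th: 13084 + 923 = 14007
17th: 14007 + 923 = 14930
18th: 14930 + 923 = 15853
19th: 15853 + 923 = 16776
20th: 16776 + 923 = 17699
21st: 17699 + 923 = 18622
22nd: 18622 + 923 = 19545
23rd: 19545 + 923 = 20468
24th: 20468 + 923 = 21391
25th: 21391 + 923 = 22314
26th: 22314 + 923 = 23237
27th: 23237 + 923 = 24160
28th: 24160 + 923 = 25083
29th: 25083 + 923 = 26006

13084, 14007, 14930, 15853, 16776, 17699, 18622, 19545, 20468, 21391, 22314, 23237, 24160, 25083, 26006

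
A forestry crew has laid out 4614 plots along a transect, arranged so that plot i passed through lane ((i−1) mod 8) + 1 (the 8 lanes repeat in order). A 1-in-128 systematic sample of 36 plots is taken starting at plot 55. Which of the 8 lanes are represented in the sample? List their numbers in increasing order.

Consecutive selections differ by k = 128, so their lane numbers differ by 128 mod 8 = 0.
gcd(128, 8) = 8, so the sample visits 8/8 = 1 distinct residues mod 8.
Start 55 is lane 7; the lanes hit are 7.

7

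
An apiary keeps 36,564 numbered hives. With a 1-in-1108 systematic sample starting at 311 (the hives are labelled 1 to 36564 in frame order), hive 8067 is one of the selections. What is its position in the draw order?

8

k = 1108
position = (8067 − 311)/1108 + 1 = 7756/1108 + 1 = 7 + 1 = 8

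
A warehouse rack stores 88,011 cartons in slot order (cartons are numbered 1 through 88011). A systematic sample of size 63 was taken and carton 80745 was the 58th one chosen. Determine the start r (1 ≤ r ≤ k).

1116

k = 88011/63 = 1397
r = 80745 − (58−1)×1397 = 80745 − 79629 = 1116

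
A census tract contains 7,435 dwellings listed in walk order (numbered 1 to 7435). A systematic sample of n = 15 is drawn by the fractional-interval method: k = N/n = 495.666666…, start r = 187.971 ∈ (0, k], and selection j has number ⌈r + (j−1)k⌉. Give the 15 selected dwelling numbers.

188, 684, 1180, 1675, 2171, 2667, 3162, 3658, 4154, 4649, 5145, 5641, 6136, 6632, 7128

j=1: r + 0k = 187.971 → ⌈·⌉ = 188
j=2: r + 1k = 683.637666… → ⌈·⌉ = 684
j=3: r + 2k = 1179.304333… → ⌈·⌉ = 1180
j=4: r + 3k = 1674.971 → ⌈·⌉ = 1675
j=5: r + 4k = 2170.637666… → ⌈·⌉ = 2171
j=6: r + 5k = 2666.304333… → ⌈·⌉ = 2667
j=7: r + 6k = 3161.971 → ⌈·⌉ = 3162
j=8: r + 7k = 3657.637666… → ⌈·⌉ = 3658
j=9: r + 8k = 4153.304333… → ⌈·⌉ = 4154
j=10: r + 9k = 4648.971 → ⌈·⌉ = 4649
j=11: r + 10k = 5144.637666… → ⌈·⌉ = 5145
j=12: r + 11k = 5640.304333… → ⌈·⌉ = 5641
j=13: r + 12k = 6135.971 → ⌈·⌉ = 6136
j=14: r + 13k = 6631.637666… → ⌈·⌉ = 6632
j=15: r + 14k = 7127.304333… → ⌈·⌉ = 7128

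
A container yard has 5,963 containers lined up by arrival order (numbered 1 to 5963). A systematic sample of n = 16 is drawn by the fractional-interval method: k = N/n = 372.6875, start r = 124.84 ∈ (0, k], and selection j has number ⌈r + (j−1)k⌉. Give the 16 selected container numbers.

125, 498, 871, 1243, 1616, 1989, 2361, 2734, 3107, 3480, 3852, 4225, 4598, 4970, 5343, 5716

j=1: r + 0k = 124.84 → ⌈·⌉ = 125
j=2: r + 1k = 497.5275 → ⌈·⌉ = 498
j=3: r + 2k = 870.215 → ⌈·⌉ = 871
j=4: r + 3k = 1242.9025 → ⌈·⌉ = 1243
j=5: r + 4k = 1615.59 → ⌈·⌉ = 1616
j=6: r + 5k = 1988.2775 → ⌈·⌉ = 1989
j=7: r + 6k = 2360.965 → ⌈·⌉ = 2361
j=8: r + 7k = 2733.6525 → ⌈·⌉ = 2734
j=9: r + 8k = 3106.34 → ⌈·⌉ = 3107
j=10: r + 9k = 3479.0275 → ⌈·⌉ = 3480
j=11: r + 10k = 3851.715 → ⌈·⌉ = 3852
j=12: r + 11k = 4224.4025 → ⌈·⌉ = 4225
j=13: r + 12k = 4597.09 → ⌈·⌉ = 4598
j=14: r + 13k = 4969.7775 → ⌈·⌉ = 4970
j=15: r + 14k = 5342.465 → ⌈·⌉ = 5343
j=16: r + 15k = 5715.1525 → ⌈·⌉ = 5716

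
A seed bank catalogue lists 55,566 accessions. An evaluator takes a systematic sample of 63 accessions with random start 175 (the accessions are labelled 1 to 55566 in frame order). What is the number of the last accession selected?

54859

k = 55566/63 = 882
63rd selection = r + (63−1)·k = 175 + 62×882 = 175 + 54684 = 54859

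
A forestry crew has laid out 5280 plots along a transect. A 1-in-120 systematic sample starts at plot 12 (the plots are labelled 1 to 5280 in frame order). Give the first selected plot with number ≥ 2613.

k = 120
Steps past start: ⌈(2613 − 12)/120⌉ = ⌈2601/120⌉ = 22
Selected plot: 12 + 22×120 = 2652

2652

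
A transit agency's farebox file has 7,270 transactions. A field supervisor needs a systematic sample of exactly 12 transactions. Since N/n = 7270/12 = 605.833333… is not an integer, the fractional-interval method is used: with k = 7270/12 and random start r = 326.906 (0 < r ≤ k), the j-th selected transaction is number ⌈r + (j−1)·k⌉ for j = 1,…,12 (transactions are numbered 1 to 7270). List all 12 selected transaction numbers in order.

327, 933, 1539, 2145, 2751, 3357, 3962, 4568, 5174, 5780, 6386, 6992

j=1: r + 0k = 326.906 → ⌈·⌉ = 327
j=2: r + 1k = 932.739333… → ⌈·⌉ = 933
j=3: r + 2k = 1538.572666… → ⌈·⌉ = 1539
j=4: r + 3k = 2144.406 → ⌈·⌉ = 2145
j=5: r + 4k = 2750.239333… → ⌈·⌉ = 2751
j=6: r + 5k = 3356.072666… → ⌈·⌉ = 3357
j=7: r + 6k = 3961.906 → ⌈·⌉ = 3962
j=8: r + 7k = 4567.739333… → ⌈·⌉ = 4568
j=9: r + 8k = 5173.572666… → ⌈·⌉ = 5174
j=10: r + 9k = 5779.406 → ⌈·⌉ = 5780
j=11: r + 10k = 6385.239333… → ⌈·⌉ = 6386
j=12: r + 11k = 6991.072666… → ⌈·⌉ = 6992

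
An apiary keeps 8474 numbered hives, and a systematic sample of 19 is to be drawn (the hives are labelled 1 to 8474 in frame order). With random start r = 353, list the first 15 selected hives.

k = N/n = 8474/19 = 446
hive 1: 353
hive 2: 353 + 446 = 799
hive 3: 799 + 446 = 1245
hive 4: 1245 + 446 = 1691
hive 5: 1691 + 446 = 2137
hive 6: 2137 + 446 = 2583
hive 7: 2583 + 446 = 3029
hive 8: 3029 + 446 = 3475
hive 9: 3475 + 446 = 3921
hive 10: 3921 + 446 = 4367
hive 11: 4367 + 446 = 4813
hive 12: 4813 + 446 = 5259
hive 13: 5259 + 446 = 5705
hive 14: 5705 + 446 = 6151
hive 15: 6151 + 446 = 6597

353, 799, 1245, 1691, 2137, 2583, 3029, 3475, 3921, 4367, 4813, 5259, 5705, 6151, 6597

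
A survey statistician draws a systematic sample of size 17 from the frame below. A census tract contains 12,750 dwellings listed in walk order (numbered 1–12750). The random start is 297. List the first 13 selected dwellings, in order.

297, 1047, 1797, 2547, 3297, 4047, 4797, 5547, 6297, 7047, 7797, 8547, 9297

k = N/n = 12750/17 = 750
dwelling 1: 297
dwelling 2: 297 + 750 = 1047
dwelling 3: 1047 + 750 = 1797
dwelling 4: 1797 + 750 = 2547
dwelling 5: 2547 + 750 = 3297
dwelling 6: 3297 + 750 = 4047
dwelling 7: 4047 + 750 = 4797
dwelling 8: 4797 + 750 = 5547
dwelling 9: 5547 + 750 = 6297
dwelling 10: 6297 + 750 = 7047
dwelling 11: 7047 + 750 = 7797
dwelling 12: 7797 + 750 = 8547
dwelling 13: 8547 + 750 = 9297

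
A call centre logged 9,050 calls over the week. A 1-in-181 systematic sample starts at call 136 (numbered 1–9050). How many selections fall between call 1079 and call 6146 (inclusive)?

k = 181
First selection ≥ 1079: 136 + ⌈(1079−136)/181⌉·181 = 136 + 6×181 = 1222
Last selection ≤ 6146: 136 + ⌊(6146−136)/181⌋·181 = 136 + 33×181 = 6109
Count = 33 − 6 + 1 = 28

28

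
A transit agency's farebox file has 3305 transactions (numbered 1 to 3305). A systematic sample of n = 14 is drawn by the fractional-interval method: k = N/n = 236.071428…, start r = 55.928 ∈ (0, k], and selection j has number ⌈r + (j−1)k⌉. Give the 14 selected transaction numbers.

j=1: r + 0k = 55.928 → ⌈·⌉ = 56
j=2: r + 1k = 291.999428… → ⌈·⌉ = 292
j=3: r + 2k = 528.070857… → ⌈·⌉ = 529
j=4: r + 3k = 764.142285… → ⌈·⌉ = 765
j=5: r + 4k = 1000.213714… → ⌈·⌉ = 1001
j=6: r + 5k = 1236.285142… → ⌈·⌉ = 1237
j=7: r + 6k = 1472.356571… → ⌈·⌉ = 1473
j=8: r + 7k = 1708.428 → ⌈·⌉ = 1709
j=9: r + 8k = 1944.499428… → ⌈·⌉ = 1945
j=10: r + 9k = 2180.570857… → ⌈·⌉ = 2181
j=11: r + 10k = 2416.642285… → ⌈·⌉ = 2417
j=12: r + 11k = 2652.713714… → ⌈·⌉ = 2653
j=13: r + 12k = 2888.785142… → ⌈·⌉ = 2889
j=14: r + 13k = 3124.856571… → ⌈·⌉ = 3125

56, 292, 529, 765, 1001, 1237, 1473, 1709, 1945, 2181, 2417, 2653, 2889, 3125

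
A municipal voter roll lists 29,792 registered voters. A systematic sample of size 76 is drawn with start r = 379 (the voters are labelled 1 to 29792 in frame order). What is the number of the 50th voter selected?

19587

k = 29792/76 = 392
50th selection = r + (50−1)·k = 379 + 49×392 = 379 + 19208 = 19587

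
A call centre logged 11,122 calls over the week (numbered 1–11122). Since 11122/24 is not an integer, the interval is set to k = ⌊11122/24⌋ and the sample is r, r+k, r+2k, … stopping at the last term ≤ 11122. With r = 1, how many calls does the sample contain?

k = ⌊11122/24⌋ = 463
Achieved size = ⌊(11122 − 1)/463⌋ + 1 = ⌊11121/463⌋ + 1 = 24 + 1 = 25
(last selection: 1 + 24×463 = 11113 ≤ 11122; next would be 11576 > 11122)

25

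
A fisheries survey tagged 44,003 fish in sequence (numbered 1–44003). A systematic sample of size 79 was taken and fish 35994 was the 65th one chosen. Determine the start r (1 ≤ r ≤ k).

k = 44003/79 = 557
r = 35994 − (65−1)×557 = 35994 − 35648 = 346

346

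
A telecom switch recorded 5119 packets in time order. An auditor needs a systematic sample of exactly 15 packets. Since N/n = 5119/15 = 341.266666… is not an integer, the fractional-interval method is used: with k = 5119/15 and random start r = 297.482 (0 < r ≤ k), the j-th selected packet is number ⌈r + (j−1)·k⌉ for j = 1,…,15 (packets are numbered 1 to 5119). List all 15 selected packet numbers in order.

298, 639, 981, 1322, 1663, 2004, 2346, 2687, 3028, 3369, 3711, 4052, 4393, 4734, 5076

j=1: r + 0k = 297.482 → ⌈·⌉ = 298
j=2: r + 1k = 638.748666… → ⌈·⌉ = 639
j=3: r + 2k = 980.015333… → ⌈·⌉ = 981
j=4: r + 3k = 1321.282 → ⌈·⌉ = 1322
j=5: r + 4k = 1662.548666… → ⌈·⌉ = 1663
j=6: r + 5k = 2003.815333… → ⌈·⌉ = 2004
j=7: r + 6k = 2345.082 → ⌈·⌉ = 2346
j=8: r + 7k = 2686.348666… → ⌈·⌉ = 2687
j=9: r + 8k = 3027.615333… → ⌈·⌉ = 3028
j=10: r + 9k = 3368.882 → ⌈·⌉ = 3369
j=11: r + 10k = 3710.148666… → ⌈·⌉ = 3711
j=12: r + 11k = 4051.415333… → ⌈·⌉ = 4052
j=13: r + 12k = 4392.682 → ⌈·⌉ = 4393
j=14: r + 13k = 4733.948666… → ⌈·⌉ = 4734
j=15: r + 14k = 5075.215333… → ⌈·⌉ = 5076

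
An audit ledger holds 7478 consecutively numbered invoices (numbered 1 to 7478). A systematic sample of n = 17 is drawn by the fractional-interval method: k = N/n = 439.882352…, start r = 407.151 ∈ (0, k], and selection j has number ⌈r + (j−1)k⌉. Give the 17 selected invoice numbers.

408, 848, 1287, 1727, 2167, 2607, 3047, 3487, 3927, 4367, 4806, 5246, 5686, 6126, 6566, 7006, 7446

j=1: r + 0k = 407.151 → ⌈·⌉ = 408
j=2: r + 1k = 847.033352… → ⌈·⌉ = 848
j=3: r + 2k = 1286.915705… → ⌈·⌉ = 1287
j=4: r + 3k = 1726.798058… → ⌈·⌉ = 1727
j=5: r + 4k = 2166.680411… → ⌈·⌉ = 2167
j=6: r + 5k = 2606.562764… → ⌈·⌉ = 2607
j=7: r + 6k = 3046.445117… → ⌈·⌉ = 3047
j=8: r + 7k = 3486.327470… → ⌈·⌉ = 3487
j=9: r + 8k = 3926.209823… → ⌈·⌉ = 3927
j=10: r + 9k = 4366.092176… → ⌈·⌉ = 4367
j=11: r + 10k = 4805.974529… → ⌈·⌉ = 4806
j=12: r + 11k = 5245.856882… → ⌈·⌉ = 5246
j=13: r + 12k = 5685.739235… → ⌈·⌉ = 5686
j=14: r + 13k = 6125.621588… → ⌈·⌉ = 6126
j=15: r + 14k = 6565.503941… → ⌈·⌉ = 6566
j=16: r + 15k = 7005.386294… → ⌈·⌉ = 7006
j=17: r + 16k = 7445.268647… → ⌈·⌉ = 7446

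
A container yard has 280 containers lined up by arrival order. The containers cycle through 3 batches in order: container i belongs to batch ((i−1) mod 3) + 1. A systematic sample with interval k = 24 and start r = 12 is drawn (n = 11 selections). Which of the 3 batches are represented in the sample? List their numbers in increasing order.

3

Consecutive selections differ by k = 24, so their batch numbers differ by 24 mod 3 = 0.
gcd(24, 3) = 3, so the sample visits 3/3 = 1 distinct residues mod 3.
Start 12 is batch 3; the batches hit are 3.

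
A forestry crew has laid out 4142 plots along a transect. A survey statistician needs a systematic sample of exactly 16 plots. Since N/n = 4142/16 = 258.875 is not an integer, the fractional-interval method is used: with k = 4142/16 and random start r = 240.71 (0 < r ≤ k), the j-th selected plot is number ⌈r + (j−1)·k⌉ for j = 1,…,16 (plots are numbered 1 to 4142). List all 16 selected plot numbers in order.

j=1: r + 0k = 240.71 → ⌈·⌉ = 241
j=2: r + 1k = 499.585 → ⌈·⌉ = 500
j=3: r + 2k = 758.46 → ⌈·⌉ = 759
j=4: r + 3k = 1017.335 → ⌈·⌉ = 1018
j=5: r + 4k = 1276.21 → ⌈·⌉ = 1277
j=6: r + 5k = 1535.085 → ⌈·⌉ = 1536
j=7: r + 6k = 1793.96 → ⌈·⌉ = 1794
j=8: r + 7k = 2052.835 → ⌈·⌉ = 2053
j=9: r + 8k = 2311.71 → ⌈·⌉ = 2312
j=10: r + 9k = 2570.585 → ⌈·⌉ = 2571
j=11: r + 10k = 2829.46 → ⌈·⌉ = 2830
j=12: r + 11k = 3088.335 → ⌈·⌉ = 3089
j=13: r + 12k = 3347.21 → ⌈·⌉ = 3348
j=14: r + 13k = 3606.085 → ⌈·⌉ = 3607
j=15: r + 14k = 3864.96 → ⌈·⌉ = 3865
j=16: r + 15k = 4123.835 → ⌈·⌉ = 4124

241, 500, 759, 1018, 1277, 1536, 1794, 2053, 2312, 2571, 2830, 3089, 3348, 3607, 3865, 4124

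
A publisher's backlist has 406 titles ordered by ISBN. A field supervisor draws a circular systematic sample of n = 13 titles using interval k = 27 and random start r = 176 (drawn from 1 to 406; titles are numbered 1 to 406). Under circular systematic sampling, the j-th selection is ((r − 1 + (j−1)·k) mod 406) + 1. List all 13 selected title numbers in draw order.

Selection 1: 176
Selection 2: 176 + 27 = 203
Selection 3: 203 + 27 = 230
Selection 4: 230 + 27 = 257
Selection 5: 257 + 27 = 284
Selection 6: 284 + 27 = 311
Selection 7: 311 + 27 = 338
Selection 8: 338 + 27 = 365
Selection 9: 365 + 27 = 392
Selection 10: 392 + 27 = 419 → 419 − 406 = 13
Selection 11: 13 + 27 = 40
Selection 12: 40 + 27 = 67
Selection 13: 67 + 27 = 94

176, 203, 230, 257, 284, 311, 338, 365, 392, 13, 40, 67, 94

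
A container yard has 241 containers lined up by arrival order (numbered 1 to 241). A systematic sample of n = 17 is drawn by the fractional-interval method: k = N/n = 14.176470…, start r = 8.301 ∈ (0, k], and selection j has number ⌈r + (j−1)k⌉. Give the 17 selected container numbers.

j=1: r + 0k = 8.301 → ⌈·⌉ = 9
j=2: r + 1k = 22.477470… → ⌈·⌉ = 23
j=3: r + 2k = 36.653941… → ⌈·⌉ = 37
j=4: r + 3k = 50.830411… → ⌈·⌉ = 51
j=5: r + 4k = 65.006882… → ⌈·⌉ = 66
j=6: r + 5k = 79.183352… → ⌈·⌉ = 80
j=7: r + 6k = 93.359823… → ⌈·⌉ = 94
j=8: r + 7k = 107.536294… → ⌈·⌉ = 108
j=9: r + 8k = 121.712764… → ⌈·⌉ = 122
j=10: r + 9k = 135.889235… → ⌈·⌉ = 136
j=11: r + 10k = 150.065705… → ⌈·⌉ = 151
j=12: r + 11k = 164.242176… → ⌈·⌉ = 165
j=13: r + 12k = 178.418647… → ⌈·⌉ = 179
j=14: r + 13k = 192.595117… → ⌈·⌉ = 193
j=15: r + 14k = 206.771588… → ⌈·⌉ = 207
j=16: r + 15k = 220.948058… → ⌈·⌉ = 221
j=17: r + 16k = 235.124529… → ⌈·⌉ = 236

9, 23, 37, 51, 66, 80, 94, 108, 122, 136, 151, 165, 179, 193, 207, 221, 236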